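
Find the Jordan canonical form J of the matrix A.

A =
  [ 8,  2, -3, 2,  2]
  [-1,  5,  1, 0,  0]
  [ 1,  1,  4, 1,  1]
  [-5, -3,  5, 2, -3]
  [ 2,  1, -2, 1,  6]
J_3(5) ⊕ J_1(5) ⊕ J_1(5)

The characteristic polynomial is
  det(x·I − A) = x^5 - 25*x^4 + 250*x^3 - 1250*x^2 + 3125*x - 3125 = (x - 5)^5

Eigenvalues and multiplicities (the geometric multiplicity of λ is n − rank(A − λI), which equals the number of Jordan blocks for λ):
  λ = 5: algebraic multiplicity = 5, geometric multiplicity = 3

Determining the block sizes for each eigenvalue:
  λ = 5: with am = 5 and gm = 3, the partition is not yet determined (e.g. several partitions of 5 into 3 parts exist). Let N = A − (5)·I. Computing rank(N^1) = 2, rank(N^2) = 1, rank(N^3) = 0; the number of blocks of size ≥ j is rank(N^{j−1}) − rank(N^j), giving [3, 1, 1]. So we have 1 block(s) of size 3, 2 block(s) of size 1 → block sizes [3, 1, 1]

Assembling the blocks gives a Jordan form
J =
  [5, 1, 0, 0, 0]
  [0, 5, 1, 0, 0]
  [0, 0, 5, 0, 0]
  [0, 0, 0, 5, 0]
  [0, 0, 0, 0, 5]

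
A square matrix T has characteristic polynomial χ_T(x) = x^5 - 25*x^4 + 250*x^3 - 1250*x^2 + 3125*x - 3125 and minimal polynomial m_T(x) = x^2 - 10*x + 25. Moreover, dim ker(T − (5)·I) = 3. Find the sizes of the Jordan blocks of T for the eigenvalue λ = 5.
Block sizes for λ = 5: [2, 2, 1]

Step 1 — from the characteristic polynomial, algebraic multiplicity of λ = 5 is 5. From dim ker(T − (5)·I) = 3, there are exactly 3 Jordan blocks for λ = 5.
Step 2 — from the minimal polynomial, the factor (x − 5)^2 tells us the largest block for λ = 5 has size 2.
Step 3 — with total size 5, 3 blocks, and largest block 2, the block sizes (in nonincreasing order) are [2, 2, 1].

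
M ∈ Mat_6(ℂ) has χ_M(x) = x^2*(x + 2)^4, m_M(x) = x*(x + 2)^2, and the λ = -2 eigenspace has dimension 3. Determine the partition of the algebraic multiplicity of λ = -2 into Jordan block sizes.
Block sizes for λ = -2: [2, 1, 1]

Step 1 — from the characteristic polynomial, algebraic multiplicity of λ = -2 is 4. From dim ker(M − (-2)·I) = 3, there are exactly 3 Jordan blocks for λ = -2.
Step 2 — from the minimal polynomial, the factor (x + 2)^2 tells us the largest block for λ = -2 has size 2.
Step 3 — with total size 4, 3 blocks, and largest block 2, the block sizes (in nonincreasing order) are [2, 1, 1].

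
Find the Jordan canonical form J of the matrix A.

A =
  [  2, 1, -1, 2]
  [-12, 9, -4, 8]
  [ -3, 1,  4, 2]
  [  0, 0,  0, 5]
J_2(5) ⊕ J_1(5) ⊕ J_1(5)

The characteristic polynomial is
  det(x·I − A) = x^4 - 20*x^3 + 150*x^2 - 500*x + 625 = (x - 5)^4

Eigenvalues and multiplicities (the geometric multiplicity of λ is n − rank(A − λI), which equals the number of Jordan blocks for λ):
  λ = 5: algebraic multiplicity = 4, geometric multiplicity = 3

Determining the block sizes for each eigenvalue:
  λ = 5: 3 blocks summing to 4 forces exactly one block of size 2 and the rest size 1 → block sizes [2, 1, 1]

Assembling the blocks gives a Jordan form
J =
  [5, 1, 0, 0]
  [0, 5, 0, 0]
  [0, 0, 5, 0]
  [0, 0, 0, 5]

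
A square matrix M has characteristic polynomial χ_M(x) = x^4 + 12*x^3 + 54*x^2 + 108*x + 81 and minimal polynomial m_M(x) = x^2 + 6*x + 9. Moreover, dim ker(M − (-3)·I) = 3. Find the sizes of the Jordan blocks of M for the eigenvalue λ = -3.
Block sizes for λ = -3: [2, 1, 1]

Step 1 — from the characteristic polynomial, algebraic multiplicity of λ = -3 is 4. From dim ker(M − (-3)·I) = 3, there are exactly 3 Jordan blocks for λ = -3.
Step 2 — from the minimal polynomial, the factor (x + 3)^2 tells us the largest block for λ = -3 has size 2.
Step 3 — with total size 4, 3 blocks, and largest block 2, the block sizes (in nonincreasing order) are [2, 1, 1].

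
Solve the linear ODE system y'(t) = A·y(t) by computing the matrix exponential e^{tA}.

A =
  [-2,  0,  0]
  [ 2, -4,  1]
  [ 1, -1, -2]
e^{tA} =
  [exp(-2*t), 0, 0]
  [t*exp(-3*t) + exp(-2*t) - exp(-3*t), -t*exp(-3*t) + exp(-3*t), t*exp(-3*t)]
  [t*exp(-3*t), -t*exp(-3*t), t*exp(-3*t) + exp(-3*t)]

Strategy: write A = P · J · P⁻¹ where J is a Jordan canonical form, so e^{tA} = P · e^{tJ} · P⁻¹, and e^{tJ} can be computed block-by-block.

A has Jordan form
J =
  [-3,  1,  0]
  [ 0, -3,  0]
  [ 0,  0, -2]
(up to reordering of blocks).

Per-block formulas:
  For a 2×2 Jordan block J_2(-3): exp(t · J_2(-3)) = e^(-3t)·(I + t·N), where N is the 2×2 nilpotent shift.
  For a 1×1 block at λ = -2: exp(t · [-2]) = [e^(-2t)].

After assembling e^{tJ} and conjugating by P, we get:

e^{tA} =
  [exp(-2*t), 0, 0]
  [t*exp(-3*t) + exp(-2*t) - exp(-3*t), -t*exp(-3*t) + exp(-3*t), t*exp(-3*t)]
  [t*exp(-3*t), -t*exp(-3*t), t*exp(-3*t) + exp(-3*t)]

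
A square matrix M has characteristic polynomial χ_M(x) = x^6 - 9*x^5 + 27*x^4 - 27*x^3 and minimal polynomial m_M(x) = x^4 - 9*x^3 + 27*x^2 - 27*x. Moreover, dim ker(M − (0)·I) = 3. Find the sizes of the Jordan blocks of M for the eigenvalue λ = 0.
Block sizes for λ = 0: [1, 1, 1]

Step 1 — from the characteristic polynomial, algebraic multiplicity of λ = 0 is 3. From dim ker(M − (0)·I) = 3, there are exactly 3 Jordan blocks for λ = 0.
Step 2 — from the minimal polynomial, the factor (x − 0) tells us the largest block for λ = 0 has size 1.
Step 3 — with total size 3, 3 blocks, and largest block 1, the block sizes (in nonincreasing order) are [1, 1, 1].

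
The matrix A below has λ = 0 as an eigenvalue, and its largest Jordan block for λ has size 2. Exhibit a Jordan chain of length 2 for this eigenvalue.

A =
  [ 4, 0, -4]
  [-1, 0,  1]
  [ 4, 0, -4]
A Jordan chain for λ = 0 of length 2:
v_1 = (4, -1, 4)ᵀ
v_2 = (1, 0, 0)ᵀ

Let N = A − (0)·I. We want v_2 with N^2 v_2 = 0 but N^1 v_2 ≠ 0; then v_{j-1} := N · v_j for j = 2, …, 2.

Pick v_2 = (1, 0, 0)ᵀ.
Then v_1 = N · v_2 = (4, -1, 4)ᵀ.

Sanity check: (A − (0)·I) v_1 = (0, 0, 0)ᵀ = 0. ✓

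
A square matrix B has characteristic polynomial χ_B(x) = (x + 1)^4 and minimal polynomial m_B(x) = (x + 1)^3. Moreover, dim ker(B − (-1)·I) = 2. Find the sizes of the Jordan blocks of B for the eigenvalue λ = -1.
Block sizes for λ = -1: [3, 1]

Step 1 — from the characteristic polynomial, algebraic multiplicity of λ = -1 is 4. From dim ker(B − (-1)·I) = 2, there are exactly 2 Jordan blocks for λ = -1.
Step 2 — from the minimal polynomial, the factor (x + 1)^3 tells us the largest block for λ = -1 has size 3.
Step 3 — with total size 4, 2 blocks, and largest block 3, the block sizes (in nonincreasing order) are [3, 1].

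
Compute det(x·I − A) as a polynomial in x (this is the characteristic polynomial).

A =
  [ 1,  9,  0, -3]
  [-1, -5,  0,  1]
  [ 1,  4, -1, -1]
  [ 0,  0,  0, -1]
x^4 + 6*x^3 + 13*x^2 + 12*x + 4

Expanding det(x·I − A) (e.g. by cofactor expansion or by noting that A is similar to its Jordan form J, which has the same characteristic polynomial as A) gives
  χ_A(x) = x^4 + 6*x^3 + 13*x^2 + 12*x + 4
which factors as (x + 1)^2*(x + 2)^2. The eigenvalues (with algebraic multiplicities) are λ = -2 with multiplicity 2, λ = -1 with multiplicity 2.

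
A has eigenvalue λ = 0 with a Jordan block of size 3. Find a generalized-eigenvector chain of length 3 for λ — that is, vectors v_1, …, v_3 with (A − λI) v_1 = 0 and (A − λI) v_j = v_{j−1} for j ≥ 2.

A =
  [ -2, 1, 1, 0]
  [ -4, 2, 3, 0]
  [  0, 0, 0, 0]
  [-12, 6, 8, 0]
A Jordan chain for λ = 0 of length 3:
v_1 = (1, 2, 0, 6)ᵀ
v_2 = (1, 3, 0, 8)ᵀ
v_3 = (0, 0, 1, 0)ᵀ

Let N = A − (0)·I. We want v_3 with N^3 v_3 = 0 but N^2 v_3 ≠ 0; then v_{j-1} := N · v_j for j = 3, …, 2.

Pick v_3 = (0, 0, 1, 0)ᵀ.
Then v_2 = N · v_3 = (1, 3, 0, 8)ᵀ.
Then v_1 = N · v_2 = (1, 2, 0, 6)ᵀ.

Sanity check: (A − (0)·I) v_1 = (0, 0, 0, 0)ᵀ = 0. ✓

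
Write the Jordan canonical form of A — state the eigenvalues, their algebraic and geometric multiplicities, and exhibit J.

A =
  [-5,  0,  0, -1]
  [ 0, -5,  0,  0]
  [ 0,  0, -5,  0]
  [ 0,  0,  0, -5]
J_2(-5) ⊕ J_1(-5) ⊕ J_1(-5)

The characteristic polynomial is
  det(x·I − A) = x^4 + 20*x^3 + 150*x^2 + 500*x + 625 = (x + 5)^4

Eigenvalues and multiplicities (the geometric multiplicity of λ is n − rank(A − λI), which equals the number of Jordan blocks for λ):
  λ = -5: algebraic multiplicity = 4, geometric multiplicity = 3

Determining the block sizes for each eigenvalue:
  λ = -5: 3 blocks summing to 4 forces exactly one block of size 2 and the rest size 1 → block sizes [2, 1, 1]

Assembling the blocks gives a Jordan form
J =
  [-5,  1,  0,  0]
  [ 0, -5,  0,  0]
  [ 0,  0, -5,  0]
  [ 0,  0,  0, -5]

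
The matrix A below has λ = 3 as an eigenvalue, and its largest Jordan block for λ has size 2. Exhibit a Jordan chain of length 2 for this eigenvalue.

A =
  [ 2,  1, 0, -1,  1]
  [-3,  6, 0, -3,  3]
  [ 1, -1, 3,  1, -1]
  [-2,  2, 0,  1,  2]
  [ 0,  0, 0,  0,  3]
A Jordan chain for λ = 3 of length 2:
v_1 = (-1, -3, 1, -2, 0)ᵀ
v_2 = (1, 0, 0, 0, 0)ᵀ

Let N = A − (3)·I. We want v_2 with N^2 v_2 = 0 but N^1 v_2 ≠ 0; then v_{j-1} := N · v_j for j = 2, …, 2.

Pick v_2 = (1, 0, 0, 0, 0)ᵀ.
Then v_1 = N · v_2 = (-1, -3, 1, -2, 0)ᵀ.

Sanity check: (A − (3)·I) v_1 = (0, 0, 0, 0, 0)ᵀ = 0. ✓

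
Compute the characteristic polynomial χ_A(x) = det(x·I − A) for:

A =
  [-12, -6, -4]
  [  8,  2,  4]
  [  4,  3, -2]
x^3 + 12*x^2 + 48*x + 64

Expanding det(x·I − A) (e.g. by cofactor expansion or by noting that A is similar to its Jordan form J, which has the same characteristic polynomial as A) gives
  χ_A(x) = x^3 + 12*x^2 + 48*x + 64
which factors as (x + 4)^3. The eigenvalues (with algebraic multiplicities) are λ = -4 with multiplicity 3.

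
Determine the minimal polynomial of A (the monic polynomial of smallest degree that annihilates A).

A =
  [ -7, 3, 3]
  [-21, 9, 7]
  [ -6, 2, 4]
x^2 - 4*x + 4

The characteristic polynomial is χ_A(x) = (x - 2)^3, so the eigenvalues are known. The minimal polynomial is
  m_A(x) = Π_λ (x − λ)^{k_λ}
where k_λ is the size of the *largest* Jordan block for λ (equivalently, the smallest k with (A − λI)^k v = 0 for every generalised eigenvector v of λ).

  λ = 2: largest Jordan block has size 2, contributing (x − 2)^2

So m_A(x) = (x - 2)^2 = x^2 - 4*x + 4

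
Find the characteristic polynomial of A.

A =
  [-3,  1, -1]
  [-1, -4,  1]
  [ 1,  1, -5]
x^3 + 12*x^2 + 48*x + 64

Expanding det(x·I − A) (e.g. by cofactor expansion or by noting that A is similar to its Jordan form J, which has the same characteristic polynomial as A) gives
  χ_A(x) = x^3 + 12*x^2 + 48*x + 64
which factors as (x + 4)^3. The eigenvalues (with algebraic multiplicities) are λ = -4 with multiplicity 3.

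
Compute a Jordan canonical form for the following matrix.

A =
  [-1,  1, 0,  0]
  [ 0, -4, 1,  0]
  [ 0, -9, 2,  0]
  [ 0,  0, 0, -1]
J_3(-1) ⊕ J_1(-1)

The characteristic polynomial is
  det(x·I − A) = x^4 + 4*x^3 + 6*x^2 + 4*x + 1 = (x + 1)^4

Eigenvalues and multiplicities (the geometric multiplicity of λ is n − rank(A − λI), which equals the number of Jordan blocks for λ):
  λ = -1: algebraic multiplicity = 4, geometric multiplicity = 2

Determining the block sizes for each eigenvalue:
  λ = -1: with am = 4 and gm = 2, the partition is not yet determined (e.g. several partitions of 4 into 2 parts exist). Let N = A − (-1)·I. Computing rank(N^1) = 2, rank(N^2) = 1, rank(N^3) = 0; the number of blocks of size ≥ j is rank(N^{j−1}) − rank(N^j), giving [2, 1, 1]. So we have 1 block(s) of size 3, 1 block(s) of size 1 → block sizes [3, 1]

Assembling the blocks gives a Jordan form
J =
  [-1,  1,  0,  0]
  [ 0, -1,  1,  0]
  [ 0,  0, -1,  0]
  [ 0,  0,  0, -1]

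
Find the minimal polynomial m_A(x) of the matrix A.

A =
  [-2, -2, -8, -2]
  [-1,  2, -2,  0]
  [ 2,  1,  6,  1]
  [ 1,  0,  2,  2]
x^2 - 4*x + 4

The characteristic polynomial is χ_A(x) = (x - 2)^4, so the eigenvalues are known. The minimal polynomial is
  m_A(x) = Π_λ (x − λ)^{k_λ}
where k_λ is the size of the *largest* Jordan block for λ (equivalently, the smallest k with (A − λI)^k v = 0 for every generalised eigenvector v of λ).

  λ = 2: largest Jordan block has size 2, contributing (x − 2)^2

So m_A(x) = (x - 2)^2 = x^2 - 4*x + 4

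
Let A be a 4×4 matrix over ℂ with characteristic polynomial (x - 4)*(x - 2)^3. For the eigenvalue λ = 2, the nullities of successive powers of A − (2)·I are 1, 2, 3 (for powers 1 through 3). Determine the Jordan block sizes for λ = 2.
Block sizes for λ = 2: [3]

From the dimensions of kernels of powers, the number of Jordan blocks of size at least j is d_j − d_{j−1} where d_j = dim ker(N^j) (with d_0 = 0). Computing the differences gives [1, 1, 1].
The number of blocks of size exactly k is (#blocks of size ≥ k) − (#blocks of size ≥ k + 1), so the partition is: 1 block(s) of size 3.
In nonincreasing order the block sizes are [3].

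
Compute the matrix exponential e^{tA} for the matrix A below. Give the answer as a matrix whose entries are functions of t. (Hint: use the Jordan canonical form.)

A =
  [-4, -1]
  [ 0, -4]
e^{tA} =
  [exp(-4*t), -t*exp(-4*t)]
  [0, exp(-4*t)]

Strategy: write A = P · J · P⁻¹ where J is a Jordan canonical form, so e^{tA} = P · e^{tJ} · P⁻¹, and e^{tJ} can be computed block-by-block.

A has Jordan form
J =
  [-4,  1]
  [ 0, -4]
(up to reordering of blocks).

Per-block formulas:
  For a 2×2 Jordan block J_2(-4): exp(t · J_2(-4)) = e^(-4t)·(I + t·N), where N is the 2×2 nilpotent shift.

After assembling e^{tJ} and conjugating by P, we get:

e^{tA} =
  [exp(-4*t), -t*exp(-4*t)]
  [0, exp(-4*t)]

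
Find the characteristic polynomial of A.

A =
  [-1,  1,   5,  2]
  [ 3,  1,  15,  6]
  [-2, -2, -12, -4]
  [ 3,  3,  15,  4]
x^4 + 8*x^3 + 24*x^2 + 32*x + 16

Expanding det(x·I − A) (e.g. by cofactor expansion or by noting that A is similar to its Jordan form J, which has the same characteristic polynomial as A) gives
  χ_A(x) = x^4 + 8*x^3 + 24*x^2 + 32*x + 16
which factors as (x + 2)^4. The eigenvalues (with algebraic multiplicities) are λ = -2 with multiplicity 4.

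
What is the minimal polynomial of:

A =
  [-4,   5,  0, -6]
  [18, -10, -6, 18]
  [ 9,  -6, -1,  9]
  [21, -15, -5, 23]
x^2 - 4*x + 4

The characteristic polynomial is χ_A(x) = (x - 2)^4, so the eigenvalues are known. The minimal polynomial is
  m_A(x) = Π_λ (x − λ)^{k_λ}
where k_λ is the size of the *largest* Jordan block for λ (equivalently, the smallest k with (A − λI)^k v = 0 for every generalised eigenvector v of λ).

  λ = 2: largest Jordan block has size 2, contributing (x − 2)^2

So m_A(x) = (x - 2)^2 = x^2 - 4*x + 4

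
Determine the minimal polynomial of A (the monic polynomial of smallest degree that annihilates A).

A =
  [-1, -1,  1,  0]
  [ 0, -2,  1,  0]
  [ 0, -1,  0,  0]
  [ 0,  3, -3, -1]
x^2 + 2*x + 1

The characteristic polynomial is χ_A(x) = (x + 1)^4, so the eigenvalues are known. The minimal polynomial is
  m_A(x) = Π_λ (x − λ)^{k_λ}
where k_λ is the size of the *largest* Jordan block for λ (equivalently, the smallest k with (A − λI)^k v = 0 for every generalised eigenvector v of λ).

  λ = -1: largest Jordan block has size 2, contributing (x + 1)^2

So m_A(x) = (x + 1)^2 = x^2 + 2*x + 1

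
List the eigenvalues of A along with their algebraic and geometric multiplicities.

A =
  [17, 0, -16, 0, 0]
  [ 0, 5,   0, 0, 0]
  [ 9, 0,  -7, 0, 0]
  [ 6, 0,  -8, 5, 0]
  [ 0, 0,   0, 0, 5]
λ = 5: alg = 5, geom = 4

Step 1 — factor the characteristic polynomial to read off the algebraic multiplicities:
  χ_A(x) = (x - 5)^5

Step 2 — compute geometric multiplicities via the rank-nullity identity g(λ) = n − rank(A − λI):
  rank(A − (5)·I) = 1, so dim ker(A − (5)·I) = n − 1 = 4

Summary:
  λ = 5: algebraic multiplicity = 5, geometric multiplicity = 4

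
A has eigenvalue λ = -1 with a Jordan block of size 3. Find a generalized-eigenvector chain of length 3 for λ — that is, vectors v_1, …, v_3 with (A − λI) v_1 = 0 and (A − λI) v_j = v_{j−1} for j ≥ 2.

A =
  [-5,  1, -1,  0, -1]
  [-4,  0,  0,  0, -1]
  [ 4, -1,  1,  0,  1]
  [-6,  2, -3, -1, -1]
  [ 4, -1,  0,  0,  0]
A Jordan chain for λ = -1 of length 3:
v_1 = (4, 8, 0, 0, -8)ᵀ
v_2 = (-4, -4, 4, -6, 4)ᵀ
v_3 = (1, 0, 0, 0, 0)ᵀ

Let N = A − (-1)·I. We want v_3 with N^3 v_3 = 0 but N^2 v_3 ≠ 0; then v_{j-1} := N · v_j for j = 3, …, 2.

Pick v_3 = (1, 0, 0, 0, 0)ᵀ.
Then v_2 = N · v_3 = (-4, -4, 4, -6, 4)ᵀ.
Then v_1 = N · v_2 = (4, 8, 0, 0, -8)ᵀ.

Sanity check: (A − (-1)·I) v_1 = (0, 0, 0, 0, 0)ᵀ = 0. ✓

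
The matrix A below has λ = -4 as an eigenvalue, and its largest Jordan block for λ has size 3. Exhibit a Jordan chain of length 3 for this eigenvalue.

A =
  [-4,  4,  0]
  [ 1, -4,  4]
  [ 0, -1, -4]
A Jordan chain for λ = -4 of length 3:
v_1 = (4, 0, -1)ᵀ
v_2 = (0, 1, 0)ᵀ
v_3 = (1, 0, 0)ᵀ

Let N = A − (-4)·I. We want v_3 with N^3 v_3 = 0 but N^2 v_3 ≠ 0; then v_{j-1} := N · v_j for j = 3, …, 2.

Pick v_3 = (1, 0, 0)ᵀ.
Then v_2 = N · v_3 = (0, 1, 0)ᵀ.
Then v_1 = N · v_2 = (4, 0, -1)ᵀ.

Sanity check: (A − (-4)·I) v_1 = (0, 0, 0)ᵀ = 0. ✓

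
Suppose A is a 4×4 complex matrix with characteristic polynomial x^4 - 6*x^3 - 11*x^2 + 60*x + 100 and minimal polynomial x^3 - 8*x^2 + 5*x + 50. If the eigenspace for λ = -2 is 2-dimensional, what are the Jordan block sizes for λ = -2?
Block sizes for λ = -2: [1, 1]

Step 1 — from the characteristic polynomial, algebraic multiplicity of λ = -2 is 2. From dim ker(A − (-2)·I) = 2, there are exactly 2 Jordan blocks for λ = -2.
Step 2 — from the minimal polynomial, the factor (x + 2) tells us the largest block for λ = -2 has size 1.
Step 3 — with total size 2, 2 blocks, and largest block 1, the block sizes (in nonincreasing order) are [1, 1].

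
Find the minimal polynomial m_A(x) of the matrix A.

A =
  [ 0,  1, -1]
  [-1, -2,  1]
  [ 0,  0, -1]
x^2 + 2*x + 1

The characteristic polynomial is χ_A(x) = (x + 1)^3, so the eigenvalues are known. The minimal polynomial is
  m_A(x) = Π_λ (x − λ)^{k_λ}
where k_λ is the size of the *largest* Jordan block for λ (equivalently, the smallest k with (A − λI)^k v = 0 for every generalised eigenvector v of λ).

  λ = -1: largest Jordan block has size 2, contributing (x + 1)^2

So m_A(x) = (x + 1)^2 = x^2 + 2*x + 1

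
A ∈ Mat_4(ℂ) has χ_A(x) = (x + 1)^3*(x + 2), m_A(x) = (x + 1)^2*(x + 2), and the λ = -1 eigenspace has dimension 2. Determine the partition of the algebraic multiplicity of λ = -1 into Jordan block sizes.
Block sizes for λ = -1: [2, 1]

Step 1 — from the characteristic polynomial, algebraic multiplicity of λ = -1 is 3. From dim ker(A − (-1)·I) = 2, there are exactly 2 Jordan blocks for λ = -1.
Step 2 — from the minimal polynomial, the factor (x + 1)^2 tells us the largest block for λ = -1 has size 2.
Step 3 — with total size 3, 2 blocks, and largest block 2, the block sizes (in nonincreasing order) are [2, 1].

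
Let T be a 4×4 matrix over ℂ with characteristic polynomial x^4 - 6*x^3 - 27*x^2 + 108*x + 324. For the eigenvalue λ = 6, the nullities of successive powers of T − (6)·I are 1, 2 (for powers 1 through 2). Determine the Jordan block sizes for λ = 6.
Block sizes for λ = 6: [2]

From the dimensions of kernels of powers, the number of Jordan blocks of size at least j is d_j − d_{j−1} where d_j = dim ker(N^j) (with d_0 = 0). Computing the differences gives [1, 1].
The number of blocks of size exactly k is (#blocks of size ≥ k) − (#blocks of size ≥ k + 1), so the partition is: 1 block(s) of size 2.
In nonincreasing order the block sizes are [2].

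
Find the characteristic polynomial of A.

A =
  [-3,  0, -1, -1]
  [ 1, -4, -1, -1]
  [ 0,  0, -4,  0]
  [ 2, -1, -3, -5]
x^4 + 16*x^3 + 96*x^2 + 256*x + 256

Expanding det(x·I − A) (e.g. by cofactor expansion or by noting that A is similar to its Jordan form J, which has the same characteristic polynomial as A) gives
  χ_A(x) = x^4 + 16*x^3 + 96*x^2 + 256*x + 256
which factors as (x + 4)^4. The eigenvalues (with algebraic multiplicities) are λ = -4 with multiplicity 4.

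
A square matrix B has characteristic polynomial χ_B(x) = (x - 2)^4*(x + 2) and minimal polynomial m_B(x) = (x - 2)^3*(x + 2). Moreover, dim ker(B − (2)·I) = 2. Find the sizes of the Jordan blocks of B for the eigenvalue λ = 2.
Block sizes for λ = 2: [3, 1]

Step 1 — from the characteristic polynomial, algebraic multiplicity of λ = 2 is 4. From dim ker(B − (2)·I) = 2, there are exactly 2 Jordan blocks for λ = 2.
Step 2 — from the minimal polynomial, the factor (x − 2)^3 tells us the largest block for λ = 2 has size 3.
Step 3 — with total size 4, 2 blocks, and largest block 3, the block sizes (in nonincreasing order) are [3, 1].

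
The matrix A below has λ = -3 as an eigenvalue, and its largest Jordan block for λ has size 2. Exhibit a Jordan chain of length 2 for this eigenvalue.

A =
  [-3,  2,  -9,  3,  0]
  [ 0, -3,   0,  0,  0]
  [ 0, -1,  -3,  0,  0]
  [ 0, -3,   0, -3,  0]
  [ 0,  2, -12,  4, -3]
A Jordan chain for λ = -3 of length 2:
v_1 = (2, 0, -1, -3, 2)ᵀ
v_2 = (0, 1, 0, 0, 0)ᵀ

Let N = A − (-3)·I. We want v_2 with N^2 v_2 = 0 but N^1 v_2 ≠ 0; then v_{j-1} := N · v_j for j = 2, …, 2.

Pick v_2 = (0, 1, 0, 0, 0)ᵀ.
Then v_1 = N · v_2 = (2, 0, -1, -3, 2)ᵀ.

Sanity check: (A − (-3)·I) v_1 = (0, 0, 0, 0, 0)ᵀ = 0. ✓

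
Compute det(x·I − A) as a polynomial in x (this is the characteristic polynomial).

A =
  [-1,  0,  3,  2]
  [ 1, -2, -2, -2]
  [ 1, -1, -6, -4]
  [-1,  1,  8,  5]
x^4 + 4*x^3 + 6*x^2 + 4*x + 1

Expanding det(x·I − A) (e.g. by cofactor expansion or by noting that A is similar to its Jordan form J, which has the same characteristic polynomial as A) gives
  χ_A(x) = x^4 + 4*x^3 + 6*x^2 + 4*x + 1
which factors as (x + 1)^4. The eigenvalues (with algebraic multiplicities) are λ = -1 with multiplicity 4.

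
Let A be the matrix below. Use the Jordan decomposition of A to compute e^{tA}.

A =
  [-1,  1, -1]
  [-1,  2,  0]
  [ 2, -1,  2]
e^{tA} =
  [t^2*exp(t)/2 - 2*t*exp(t) + exp(t), t*exp(t), t^2*exp(t)/2 - t*exp(t)]
  [t^2*exp(t)/2 - t*exp(t), t*exp(t) + exp(t), t^2*exp(t)/2]
  [-t^2*exp(t)/2 + 2*t*exp(t), -t*exp(t), -t^2*exp(t)/2 + t*exp(t) + exp(t)]

Strategy: write A = P · J · P⁻¹ where J is a Jordan canonical form, so e^{tA} = P · e^{tJ} · P⁻¹, and e^{tJ} can be computed block-by-block.

A has Jordan form
J =
  [1, 1, 0]
  [0, 1, 1]
  [0, 0, 1]
(up to reordering of blocks).

Per-block formulas:
  For a 3×3 Jordan block J_3(1): exp(t · J_3(1)) = e^(1t)·(I + t·N + (t^2/2)·N^2), where N is the 3×3 nilpotent shift.

After assembling e^{tJ} and conjugating by P, we get:

e^{tA} =
  [t^2*exp(t)/2 - 2*t*exp(t) + exp(t), t*exp(t), t^2*exp(t)/2 - t*exp(t)]
  [t^2*exp(t)/2 - t*exp(t), t*exp(t) + exp(t), t^2*exp(t)/2]
  [-t^2*exp(t)/2 + 2*t*exp(t), -t*exp(t), -t^2*exp(t)/2 + t*exp(t) + exp(t)]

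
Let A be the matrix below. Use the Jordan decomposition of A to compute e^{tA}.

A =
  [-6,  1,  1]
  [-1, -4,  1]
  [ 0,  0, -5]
e^{tA} =
  [-t*exp(-5*t) + exp(-5*t), t*exp(-5*t), t*exp(-5*t)]
  [-t*exp(-5*t), t*exp(-5*t) + exp(-5*t), t*exp(-5*t)]
  [0, 0, exp(-5*t)]

Strategy: write A = P · J · P⁻¹ where J is a Jordan canonical form, so e^{tA} = P · e^{tJ} · P⁻¹, and e^{tJ} can be computed block-by-block.

A has Jordan form
J =
  [-5,  1,  0]
  [ 0, -5,  0]
  [ 0,  0, -5]
(up to reordering of blocks).

Per-block formulas:
  For a 2×2 Jordan block J_2(-5): exp(t · J_2(-5)) = e^(-5t)·(I + t·N), where N is the 2×2 nilpotent shift.
  For a 1×1 block at λ = -5: exp(t · [-5]) = [e^(-5t)].

After assembling e^{tJ} and conjugating by P, we get:

e^{tA} =
  [-t*exp(-5*t) + exp(-5*t), t*exp(-5*t), t*exp(-5*t)]
  [-t*exp(-5*t), t*exp(-5*t) + exp(-5*t), t*exp(-5*t)]
  [0, 0, exp(-5*t)]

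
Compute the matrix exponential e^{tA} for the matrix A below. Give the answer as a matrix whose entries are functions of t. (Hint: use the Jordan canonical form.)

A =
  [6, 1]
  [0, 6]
e^{tA} =
  [exp(6*t), t*exp(6*t)]
  [0, exp(6*t)]

Strategy: write A = P · J · P⁻¹ where J is a Jordan canonical form, so e^{tA} = P · e^{tJ} · P⁻¹, and e^{tJ} can be computed block-by-block.

A has Jordan form
J =
  [6, 1]
  [0, 6]
(up to reordering of blocks).

Per-block formulas:
  For a 2×2 Jordan block J_2(6): exp(t · J_2(6)) = e^(6t)·(I + t·N), where N is the 2×2 nilpotent shift.

After assembling e^{tJ} and conjugating by P, we get:

e^{tA} =
  [exp(6*t), t*exp(6*t)]
  [0, exp(6*t)]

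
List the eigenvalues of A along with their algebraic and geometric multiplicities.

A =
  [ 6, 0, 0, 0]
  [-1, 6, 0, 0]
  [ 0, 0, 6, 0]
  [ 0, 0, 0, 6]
λ = 6: alg = 4, geom = 3

Step 1 — factor the characteristic polynomial to read off the algebraic multiplicities:
  χ_A(x) = (x - 6)^4

Step 2 — compute geometric multiplicities via the rank-nullity identity g(λ) = n − rank(A − λI):
  rank(A − (6)·I) = 1, so dim ker(A − (6)·I) = n − 1 = 3

Summary:
  λ = 6: algebraic multiplicity = 4, geometric multiplicity = 3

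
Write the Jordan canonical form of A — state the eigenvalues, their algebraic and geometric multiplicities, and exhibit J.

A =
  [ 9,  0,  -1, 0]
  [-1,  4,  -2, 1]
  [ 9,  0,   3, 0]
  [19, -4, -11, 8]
J_2(6) ⊕ J_2(6)

The characteristic polynomial is
  det(x·I − A) = x^4 - 24*x^3 + 216*x^2 - 864*x + 1296 = (x - 6)^4

Eigenvalues and multiplicities (the geometric multiplicity of λ is n − rank(A − λI), which equals the number of Jordan blocks for λ):
  λ = 6: algebraic multiplicity = 4, geometric multiplicity = 2

Determining the block sizes for each eigenvalue:
  λ = 6: with am = 4 and gm = 2, the partition is not yet determined (e.g. several partitions of 4 into 2 parts exist). Let N = A − (6)·I. Computing rank(N^1) = 2, rank(N^2) = 0; the number of blocks of size ≥ j is rank(N^{j−1}) − rank(N^j), giving [2, 2]. So we have 2 block(s) of size 2 → block sizes [2, 2]

Assembling the blocks gives a Jordan form
J =
  [6, 1, 0, 0]
  [0, 6, 0, 0]
  [0, 0, 6, 1]
  [0, 0, 0, 6]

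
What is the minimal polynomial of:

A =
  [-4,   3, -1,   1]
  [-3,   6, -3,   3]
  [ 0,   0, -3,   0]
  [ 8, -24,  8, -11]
x^2 + 6*x + 9

The characteristic polynomial is χ_A(x) = (x + 3)^4, so the eigenvalues are known. The minimal polynomial is
  m_A(x) = Π_λ (x − λ)^{k_λ}
where k_λ is the size of the *largest* Jordan block for λ (equivalently, the smallest k with (A − λI)^k v = 0 for every generalised eigenvector v of λ).

  λ = -3: largest Jordan block has size 2, contributing (x + 3)^2

So m_A(x) = (x + 3)^2 = x^2 + 6*x + 9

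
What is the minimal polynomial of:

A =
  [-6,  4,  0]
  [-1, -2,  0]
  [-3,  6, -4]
x^2 + 8*x + 16

The characteristic polynomial is χ_A(x) = (x + 4)^3, so the eigenvalues are known. The minimal polynomial is
  m_A(x) = Π_λ (x − λ)^{k_λ}
where k_λ is the size of the *largest* Jordan block for λ (equivalently, the smallest k with (A − λI)^k v = 0 for every generalised eigenvector v of λ).

  λ = -4: largest Jordan block has size 2, contributing (x + 4)^2

So m_A(x) = (x + 4)^2 = x^2 + 8*x + 16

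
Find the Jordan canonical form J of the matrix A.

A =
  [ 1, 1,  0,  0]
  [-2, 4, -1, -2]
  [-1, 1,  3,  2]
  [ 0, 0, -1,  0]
J_3(2) ⊕ J_1(2)

The characteristic polynomial is
  det(x·I − A) = x^4 - 8*x^3 + 24*x^2 - 32*x + 16 = (x - 2)^4

Eigenvalues and multiplicities (the geometric multiplicity of λ is n − rank(A − λI), which equals the number of Jordan blocks for λ):
  λ = 2: algebraic multiplicity = 4, geometric multiplicity = 2

Determining the block sizes for each eigenvalue:
  λ = 2: with am = 4 and gm = 2, the partition is not yet determined (e.g. several partitions of 4 into 2 parts exist). Let N = A − (2)·I. Computing rank(N^1) = 2, rank(N^2) = 1, rank(N^3) = 0; the number of blocks of size ≥ j is rank(N^{j−1}) − rank(N^j), giving [2, 1, 1]. So we have 1 block(s) of size 3, 1 block(s) of size 1 → block sizes [3, 1]

Assembling the blocks gives a Jordan form
J =
  [2, 1, 0, 0]
  [0, 2, 1, 0]
  [0, 0, 2, 0]
  [0, 0, 0, 2]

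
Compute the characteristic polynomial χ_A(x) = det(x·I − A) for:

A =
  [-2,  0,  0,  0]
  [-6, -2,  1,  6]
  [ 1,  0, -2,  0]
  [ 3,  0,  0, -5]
x^4 + 11*x^3 + 42*x^2 + 68*x + 40

Expanding det(x·I − A) (e.g. by cofactor expansion or by noting that A is similar to its Jordan form J, which has the same characteristic polynomial as A) gives
  χ_A(x) = x^4 + 11*x^3 + 42*x^2 + 68*x + 40
which factors as (x + 2)^3*(x + 5). The eigenvalues (with algebraic multiplicities) are λ = -5 with multiplicity 1, λ = -2 with multiplicity 3.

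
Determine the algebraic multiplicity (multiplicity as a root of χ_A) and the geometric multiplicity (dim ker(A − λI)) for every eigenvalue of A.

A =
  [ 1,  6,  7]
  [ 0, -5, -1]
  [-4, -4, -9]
λ = -5: alg = 2, geom = 1; λ = -3: alg = 1, geom = 1

Step 1 — factor the characteristic polynomial to read off the algebraic multiplicities:
  χ_A(x) = (x + 3)*(x + 5)^2

Step 2 — compute geometric multiplicities via the rank-nullity identity g(λ) = n − rank(A − λI):
  rank(A − (-5)·I) = 2, so dim ker(A − (-5)·I) = n − 2 = 1
  rank(A − (-3)·I) = 2, so dim ker(A − (-3)·I) = n − 2 = 1

Summary:
  λ = -5: algebraic multiplicity = 2, geometric multiplicity = 1
  λ = -3: algebraic multiplicity = 1, geometric multiplicity = 1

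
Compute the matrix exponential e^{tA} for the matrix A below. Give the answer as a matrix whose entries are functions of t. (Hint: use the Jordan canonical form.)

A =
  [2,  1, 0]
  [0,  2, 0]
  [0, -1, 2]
e^{tA} =
  [exp(2*t), t*exp(2*t), 0]
  [0, exp(2*t), 0]
  [0, -t*exp(2*t), exp(2*t)]

Strategy: write A = P · J · P⁻¹ where J is a Jordan canonical form, so e^{tA} = P · e^{tJ} · P⁻¹, and e^{tJ} can be computed block-by-block.

A has Jordan form
J =
  [2, 1, 0]
  [0, 2, 0]
  [0, 0, 2]
(up to reordering of blocks).

Per-block formulas:
  For a 1×1 block at λ = 2: exp(t · [2]) = [e^(2t)].
  For a 2×2 Jordan block J_2(2): exp(t · J_2(2)) = e^(2t)·(I + t·N), where N is the 2×2 nilpotent shift.

After assembling e^{tJ} and conjugating by P, we get:

e^{tA} =
  [exp(2*t), t*exp(2*t), 0]
  [0, exp(2*t), 0]
  [0, -t*exp(2*t), exp(2*t)]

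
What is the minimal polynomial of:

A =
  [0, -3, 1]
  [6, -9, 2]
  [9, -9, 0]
x^2 + 6*x + 9

The characteristic polynomial is χ_A(x) = (x + 3)^3, so the eigenvalues are known. The minimal polynomial is
  m_A(x) = Π_λ (x − λ)^{k_λ}
where k_λ is the size of the *largest* Jordan block for λ (equivalently, the smallest k with (A − λI)^k v = 0 for every generalised eigenvector v of λ).

  λ = -3: largest Jordan block has size 2, contributing (x + 3)^2

So m_A(x) = (x + 3)^2 = x^2 + 6*x + 9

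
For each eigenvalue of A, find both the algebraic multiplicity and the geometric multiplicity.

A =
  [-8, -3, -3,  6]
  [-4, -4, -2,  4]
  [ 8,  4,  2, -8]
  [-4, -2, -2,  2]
λ = -2: alg = 4, geom = 3

Step 1 — factor the characteristic polynomial to read off the algebraic multiplicities:
  χ_A(x) = (x + 2)^4

Step 2 — compute geometric multiplicities via the rank-nullity identity g(λ) = n − rank(A − λI):
  rank(A − (-2)·I) = 1, so dim ker(A − (-2)·I) = n − 1 = 3

Summary:
  λ = -2: algebraic multiplicity = 4, geometric multiplicity = 3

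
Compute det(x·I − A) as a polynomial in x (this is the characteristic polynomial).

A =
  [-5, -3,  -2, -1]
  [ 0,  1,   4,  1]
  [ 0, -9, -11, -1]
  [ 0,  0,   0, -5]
x^4 + 20*x^3 + 150*x^2 + 500*x + 625

Expanding det(x·I − A) (e.g. by cofactor expansion or by noting that A is similar to its Jordan form J, which has the same characteristic polynomial as A) gives
  χ_A(x) = x^4 + 20*x^3 + 150*x^2 + 500*x + 625
which factors as (x + 5)^4. The eigenvalues (with algebraic multiplicities) are λ = -5 with multiplicity 4.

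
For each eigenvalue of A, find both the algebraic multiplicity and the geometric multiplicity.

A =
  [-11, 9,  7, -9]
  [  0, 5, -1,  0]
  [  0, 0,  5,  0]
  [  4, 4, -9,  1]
λ = -5: alg = 2, geom = 1; λ = 5: alg = 2, geom = 1

Step 1 — factor the characteristic polynomial to read off the algebraic multiplicities:
  χ_A(x) = (x - 5)^2*(x + 5)^2

Step 2 — compute geometric multiplicities via the rank-nullity identity g(λ) = n − rank(A − λI):
  rank(A − (-5)·I) = 3, so dim ker(A − (-5)·I) = n − 3 = 1
  rank(A − (5)·I) = 3, so dim ker(A − (5)·I) = n − 3 = 1

Summary:
  λ = -5: algebraic multiplicity = 2, geometric multiplicity = 1
  λ = 5: algebraic multiplicity = 2, geometric multiplicity = 1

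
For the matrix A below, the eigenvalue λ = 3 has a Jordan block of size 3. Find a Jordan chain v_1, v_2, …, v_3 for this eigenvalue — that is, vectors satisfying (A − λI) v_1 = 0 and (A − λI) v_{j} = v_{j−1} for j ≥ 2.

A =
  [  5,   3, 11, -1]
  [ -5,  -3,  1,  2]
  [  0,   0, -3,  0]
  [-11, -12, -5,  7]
A Jordan chain for λ = 3 of length 3:
v_1 = (0, -2, 0, -6)ᵀ
v_2 = (2, -5, 0, -11)ᵀ
v_3 = (1, 0, 0, 0)ᵀ

Let N = A − (3)·I. We want v_3 with N^3 v_3 = 0 but N^2 v_3 ≠ 0; then v_{j-1} := N · v_j for j = 3, …, 2.

Pick v_3 = (1, 0, 0, 0)ᵀ.
Then v_2 = N · v_3 = (2, -5, 0, -11)ᵀ.
Then v_1 = N · v_2 = (0, -2, 0, -6)ᵀ.

Sanity check: (A − (3)·I) v_1 = (0, 0, 0, 0)ᵀ = 0. ✓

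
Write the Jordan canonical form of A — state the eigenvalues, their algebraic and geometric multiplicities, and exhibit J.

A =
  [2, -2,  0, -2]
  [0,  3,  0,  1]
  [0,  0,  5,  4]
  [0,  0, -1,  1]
J_1(2) ⊕ J_3(3)

The characteristic polynomial is
  det(x·I − A) = x^4 - 11*x^3 + 45*x^2 - 81*x + 54 = (x - 3)^3*(x - 2)

Eigenvalues and multiplicities (the geometric multiplicity of λ is n − rank(A − λI), which equals the number of Jordan blocks for λ):
  λ = 2: algebraic multiplicity = 1, geometric multiplicity = 1
  λ = 3: algebraic multiplicity = 3, geometric multiplicity = 1

Determining the block sizes for each eigenvalue:
  λ = 2: one block (gm = 1), so the single block has size am = 1 → block sizes [1]
  λ = 3: one block (gm = 1), so the single block has size am = 3 → block sizes [3]

Assembling the blocks gives a Jordan form
J =
  [2, 0, 0, 0]
  [0, 3, 1, 0]
  [0, 0, 3, 1]
  [0, 0, 0, 3]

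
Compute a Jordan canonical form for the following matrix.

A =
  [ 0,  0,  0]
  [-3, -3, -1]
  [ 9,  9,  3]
J_2(0) ⊕ J_1(0)

The characteristic polynomial is
  det(x·I − A) = x^3

Eigenvalues and multiplicities (the geometric multiplicity of λ is n − rank(A − λI), which equals the number of Jordan blocks for λ):
  λ = 0: algebraic multiplicity = 3, geometric multiplicity = 2

Determining the block sizes for each eigenvalue:
  λ = 0: 2 blocks summing to 3 forces exactly one block of size 2 and the rest size 1 → block sizes [2, 1]

Assembling the blocks gives a Jordan form
J =
  [0, 1, 0]
  [0, 0, 0]
  [0, 0, 0]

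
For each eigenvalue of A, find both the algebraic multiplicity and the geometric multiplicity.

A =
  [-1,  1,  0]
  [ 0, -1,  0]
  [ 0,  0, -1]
λ = -1: alg = 3, geom = 2

Step 1 — factor the characteristic polynomial to read off the algebraic multiplicities:
  χ_A(x) = (x + 1)^3

Step 2 — compute geometric multiplicities via the rank-nullity identity g(λ) = n − rank(A − λI):
  rank(A − (-1)·I) = 1, so dim ker(A − (-1)·I) = n − 1 = 2

Summary:
  λ = -1: algebraic multiplicity = 3, geometric multiplicity = 2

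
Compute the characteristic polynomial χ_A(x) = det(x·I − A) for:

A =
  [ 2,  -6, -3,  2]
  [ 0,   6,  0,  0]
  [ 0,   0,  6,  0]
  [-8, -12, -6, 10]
x^4 - 24*x^3 + 216*x^2 - 864*x + 1296

Expanding det(x·I − A) (e.g. by cofactor expansion or by noting that A is similar to its Jordan form J, which has the same characteristic polynomial as A) gives
  χ_A(x) = x^4 - 24*x^3 + 216*x^2 - 864*x + 1296
which factors as (x - 6)^4. The eigenvalues (with algebraic multiplicities) are λ = 6 with multiplicity 4.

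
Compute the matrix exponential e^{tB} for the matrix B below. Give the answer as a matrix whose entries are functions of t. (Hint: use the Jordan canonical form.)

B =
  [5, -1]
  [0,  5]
e^{tB} =
  [exp(5*t), -t*exp(5*t)]
  [0, exp(5*t)]

Strategy: write B = P · J · P⁻¹ where J is a Jordan canonical form, so e^{tB} = P · e^{tJ} · P⁻¹, and e^{tJ} can be computed block-by-block.

B has Jordan form
J =
  [5, 1]
  [0, 5]
(up to reordering of blocks).

Per-block formulas:
  For a 2×2 Jordan block J_2(5): exp(t · J_2(5)) = e^(5t)·(I + t·N), where N is the 2×2 nilpotent shift.

After assembling e^{tJ} and conjugating by P, we get:

e^{tB} =
  [exp(5*t), -t*exp(5*t)]
  [0, exp(5*t)]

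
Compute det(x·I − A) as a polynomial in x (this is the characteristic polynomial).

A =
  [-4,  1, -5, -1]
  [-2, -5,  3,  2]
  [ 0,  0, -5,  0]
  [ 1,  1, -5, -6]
x^4 + 20*x^3 + 150*x^2 + 500*x + 625

Expanding det(x·I − A) (e.g. by cofactor expansion or by noting that A is similar to its Jordan form J, which has the same characteristic polynomial as A) gives
  χ_A(x) = x^4 + 20*x^3 + 150*x^2 + 500*x + 625
which factors as (x + 5)^4. The eigenvalues (with algebraic multiplicities) are λ = -5 with multiplicity 4.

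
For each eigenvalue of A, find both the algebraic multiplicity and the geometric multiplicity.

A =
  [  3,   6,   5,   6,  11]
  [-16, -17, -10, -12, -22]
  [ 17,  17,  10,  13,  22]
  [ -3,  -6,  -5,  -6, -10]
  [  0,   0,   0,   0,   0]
λ = -5: alg = 2, geom = 1; λ = 0: alg = 3, geom = 1

Step 1 — factor the characteristic polynomial to read off the algebraic multiplicities:
  χ_A(x) = x^3*(x + 5)^2

Step 2 — compute geometric multiplicities via the rank-nullity identity g(λ) = n − rank(A − λI):
  rank(A − (-5)·I) = 4, so dim ker(A − (-5)·I) = n − 4 = 1
  rank(A − (0)·I) = 4, so dim ker(A − (0)·I) = n − 4 = 1

Summary:
  λ = -5: algebraic multiplicity = 2, geometric multiplicity = 1
  λ = 0: algebraic multiplicity = 3, geometric multiplicity = 1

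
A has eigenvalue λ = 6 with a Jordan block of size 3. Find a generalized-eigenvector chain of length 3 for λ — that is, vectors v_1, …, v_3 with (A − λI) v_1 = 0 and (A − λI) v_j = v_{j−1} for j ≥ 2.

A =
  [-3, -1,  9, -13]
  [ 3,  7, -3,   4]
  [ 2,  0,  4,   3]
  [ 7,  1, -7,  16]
A Jordan chain for λ = 6 of length 3:
v_1 = (5, -2, -1, -4)ᵀ
v_2 = (-9, 3, 2, 7)ᵀ
v_3 = (1, 0, 0, 0)ᵀ

Let N = A − (6)·I. We want v_3 with N^3 v_3 = 0 but N^2 v_3 ≠ 0; then v_{j-1} := N · v_j for j = 3, …, 2.

Pick v_3 = (1, 0, 0, 0)ᵀ.
Then v_2 = N · v_3 = (-9, 3, 2, 7)ᵀ.
Then v_1 = N · v_2 = (5, -2, -1, -4)ᵀ.

Sanity check: (A − (6)·I) v_1 = (0, 0, 0, 0)ᵀ = 0. ✓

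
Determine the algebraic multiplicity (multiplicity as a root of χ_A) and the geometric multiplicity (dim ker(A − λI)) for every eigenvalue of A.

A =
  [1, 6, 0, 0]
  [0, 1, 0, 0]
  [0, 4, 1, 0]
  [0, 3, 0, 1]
λ = 1: alg = 4, geom = 3

Step 1 — factor the characteristic polynomial to read off the algebraic multiplicities:
  χ_A(x) = (x - 1)^4

Step 2 — compute geometric multiplicities via the rank-nullity identity g(λ) = n − rank(A − λI):
  rank(A − (1)·I) = 1, so dim ker(A − (1)·I) = n − 1 = 3

Summary:
  λ = 1: algebraic multiplicity = 4, geometric multiplicity = 3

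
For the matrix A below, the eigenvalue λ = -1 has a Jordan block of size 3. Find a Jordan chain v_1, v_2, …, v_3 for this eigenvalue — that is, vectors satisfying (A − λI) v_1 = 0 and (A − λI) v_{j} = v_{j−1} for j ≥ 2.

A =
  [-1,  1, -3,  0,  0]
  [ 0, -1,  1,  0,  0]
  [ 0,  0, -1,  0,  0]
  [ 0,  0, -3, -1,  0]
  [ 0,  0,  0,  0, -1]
A Jordan chain for λ = -1 of length 3:
v_1 = (1, 0, 0, 0, 0)ᵀ
v_2 = (-3, 1, 0, -3, 0)ᵀ
v_3 = (0, 0, 1, 0, 0)ᵀ

Let N = A − (-1)·I. We want v_3 with N^3 v_3 = 0 but N^2 v_3 ≠ 0; then v_{j-1} := N · v_j for j = 3, …, 2.

Pick v_3 = (0, 0, 1, 0, 0)ᵀ.
Then v_2 = N · v_3 = (-3, 1, 0, -3, 0)ᵀ.
Then v_1 = N · v_2 = (1, 0, 0, 0, 0)ᵀ.

Sanity check: (A − (-1)·I) v_1 = (0, 0, 0, 0, 0)ᵀ = 0. ✓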